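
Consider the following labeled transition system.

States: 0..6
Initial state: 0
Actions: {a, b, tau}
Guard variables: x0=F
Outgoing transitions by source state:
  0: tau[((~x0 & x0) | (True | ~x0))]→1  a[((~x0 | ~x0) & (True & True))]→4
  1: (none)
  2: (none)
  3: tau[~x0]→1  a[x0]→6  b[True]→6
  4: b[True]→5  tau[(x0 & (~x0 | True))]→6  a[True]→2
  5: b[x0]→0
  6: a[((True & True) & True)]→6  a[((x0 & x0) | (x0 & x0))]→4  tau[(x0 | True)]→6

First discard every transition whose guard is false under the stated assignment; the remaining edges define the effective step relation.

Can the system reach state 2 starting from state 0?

Answer: REACHABLE

Trace:
8 transition(s) survive guard evaluation.
depth 0: {0}
depth 1: {1,4}  total {0,1,4}
depth 2: {2,5}  total {0,1,2,4,5}
R = {0,1,2,4,5}
Path to 2: a·a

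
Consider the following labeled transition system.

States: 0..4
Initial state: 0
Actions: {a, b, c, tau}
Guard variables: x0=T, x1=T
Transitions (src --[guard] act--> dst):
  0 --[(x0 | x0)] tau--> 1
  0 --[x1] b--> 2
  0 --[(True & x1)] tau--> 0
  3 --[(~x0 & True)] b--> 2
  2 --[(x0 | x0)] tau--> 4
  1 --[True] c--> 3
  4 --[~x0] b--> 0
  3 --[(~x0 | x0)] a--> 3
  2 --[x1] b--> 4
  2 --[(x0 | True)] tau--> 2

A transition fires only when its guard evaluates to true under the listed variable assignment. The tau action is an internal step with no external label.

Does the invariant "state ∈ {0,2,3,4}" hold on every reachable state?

Answer: INVARIANT VIOLATED at state 1

Analysis:
Allowed set {0,2,3,4}
R = {0,1,2,3,4}
  0: ✓
  1: outside
  2: ✓
  3: ✓
  4: ✓
witness against invariant: tau → 1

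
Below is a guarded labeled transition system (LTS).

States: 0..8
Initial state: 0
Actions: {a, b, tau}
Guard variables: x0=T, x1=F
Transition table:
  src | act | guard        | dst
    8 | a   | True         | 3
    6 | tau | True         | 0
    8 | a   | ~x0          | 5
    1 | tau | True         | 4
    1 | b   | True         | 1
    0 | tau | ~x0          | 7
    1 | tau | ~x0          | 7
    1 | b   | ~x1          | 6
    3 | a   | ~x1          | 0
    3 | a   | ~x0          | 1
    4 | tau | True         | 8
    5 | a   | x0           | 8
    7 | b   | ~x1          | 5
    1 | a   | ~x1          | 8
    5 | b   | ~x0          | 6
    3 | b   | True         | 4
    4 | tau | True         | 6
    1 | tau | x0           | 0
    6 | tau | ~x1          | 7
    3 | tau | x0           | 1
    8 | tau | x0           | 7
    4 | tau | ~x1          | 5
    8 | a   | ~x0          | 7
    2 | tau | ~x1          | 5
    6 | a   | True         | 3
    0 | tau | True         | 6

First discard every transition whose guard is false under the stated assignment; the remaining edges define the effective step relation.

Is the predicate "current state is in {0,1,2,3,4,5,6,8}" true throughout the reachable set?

Inv-set: {0,1,2,3,4,5,6,8}
Reach set: {0,1,3,4,5,6,7,8}
  0: safe
  1: safe
  3: safe
  4: safe
  5: safe
  6: safe
  7: VIOLATES
  8: safe
witness against invariant: tau·tau → 7

Answer: INVARIANT VIOLATED at state 7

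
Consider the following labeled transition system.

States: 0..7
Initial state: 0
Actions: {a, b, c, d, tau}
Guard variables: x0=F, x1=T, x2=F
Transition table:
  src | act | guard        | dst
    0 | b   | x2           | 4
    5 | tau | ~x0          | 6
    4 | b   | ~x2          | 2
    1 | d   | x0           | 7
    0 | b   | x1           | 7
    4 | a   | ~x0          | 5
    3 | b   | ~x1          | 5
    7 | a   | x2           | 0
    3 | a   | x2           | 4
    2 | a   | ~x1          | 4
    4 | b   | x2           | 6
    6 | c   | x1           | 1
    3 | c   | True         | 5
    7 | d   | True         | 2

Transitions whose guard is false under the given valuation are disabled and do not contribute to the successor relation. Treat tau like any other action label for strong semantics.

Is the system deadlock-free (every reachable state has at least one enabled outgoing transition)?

Answer: DEADLOCK at state 2

Trace:
Reach set: {0,2,7}
  0: b→7  [1 exit(s)]
  2: ∅  [deadlock]
  7: d→2  [1 exit(s)]
Path to 2: b·d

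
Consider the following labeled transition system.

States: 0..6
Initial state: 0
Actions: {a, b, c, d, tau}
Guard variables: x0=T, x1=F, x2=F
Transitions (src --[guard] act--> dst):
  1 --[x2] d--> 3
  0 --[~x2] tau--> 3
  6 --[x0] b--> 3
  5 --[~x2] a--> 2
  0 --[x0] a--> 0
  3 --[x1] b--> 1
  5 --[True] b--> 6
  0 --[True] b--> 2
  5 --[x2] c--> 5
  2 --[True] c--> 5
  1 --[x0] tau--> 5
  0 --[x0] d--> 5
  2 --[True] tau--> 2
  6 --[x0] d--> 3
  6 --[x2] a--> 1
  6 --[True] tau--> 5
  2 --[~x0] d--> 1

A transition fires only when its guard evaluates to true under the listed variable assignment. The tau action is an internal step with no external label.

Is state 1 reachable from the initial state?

Answer: UNREACHABLE

Analysis:
12 transition(s) survive guard evaluation.
depth 0: {0}
depth 1: {2,3,5}  total {0,2,3,5}
depth 2: {6}  total {0,2,3,5,6}
Reach set: {0,2,3,5,6}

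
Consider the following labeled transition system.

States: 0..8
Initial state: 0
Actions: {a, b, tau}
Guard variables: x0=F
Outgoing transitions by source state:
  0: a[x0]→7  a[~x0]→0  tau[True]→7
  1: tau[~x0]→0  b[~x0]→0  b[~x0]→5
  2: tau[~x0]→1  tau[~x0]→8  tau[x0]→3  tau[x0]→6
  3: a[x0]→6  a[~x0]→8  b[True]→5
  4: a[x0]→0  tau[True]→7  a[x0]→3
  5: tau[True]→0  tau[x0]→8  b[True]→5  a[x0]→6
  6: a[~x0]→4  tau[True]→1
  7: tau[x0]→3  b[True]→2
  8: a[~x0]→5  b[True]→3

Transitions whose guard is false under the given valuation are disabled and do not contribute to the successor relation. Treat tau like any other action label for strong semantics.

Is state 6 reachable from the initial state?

After dropping false guards: 17 live edges.
depth 0: {0}
depth 1: {7}  now seen {0,7}
depth 2: {2}  now seen {0,2,7}
depth 3: {1,8}  now seen {0,1,2,7,8}
depth 4: {3,5}  now seen {0,1,2,3,5,7,8}
Reachable = {0,1,2,3,5,7,8}

Answer: UNREACHABLE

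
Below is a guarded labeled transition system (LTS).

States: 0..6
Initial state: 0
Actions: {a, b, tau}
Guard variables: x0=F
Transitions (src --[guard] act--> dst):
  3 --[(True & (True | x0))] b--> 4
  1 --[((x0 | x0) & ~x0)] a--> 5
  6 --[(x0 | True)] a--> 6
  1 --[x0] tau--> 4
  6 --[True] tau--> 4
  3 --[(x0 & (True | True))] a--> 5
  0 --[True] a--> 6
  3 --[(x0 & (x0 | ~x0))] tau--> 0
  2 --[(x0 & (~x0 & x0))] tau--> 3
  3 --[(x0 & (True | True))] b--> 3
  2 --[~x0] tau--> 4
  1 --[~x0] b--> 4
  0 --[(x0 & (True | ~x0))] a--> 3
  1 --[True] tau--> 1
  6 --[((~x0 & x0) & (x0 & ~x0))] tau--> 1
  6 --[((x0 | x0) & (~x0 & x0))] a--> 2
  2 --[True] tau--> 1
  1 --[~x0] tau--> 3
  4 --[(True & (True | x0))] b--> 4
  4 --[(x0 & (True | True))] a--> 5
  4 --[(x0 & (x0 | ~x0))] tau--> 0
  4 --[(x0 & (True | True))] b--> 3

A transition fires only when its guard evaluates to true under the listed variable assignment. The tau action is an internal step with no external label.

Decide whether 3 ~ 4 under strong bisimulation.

Compute ~ classes (split until stable):
  P[0] = {{0,1,2,3,4,5,6}}
  P[1] = {{0},{1},{2},{3,4},{5},{6}}
stable after 2 split(s): 6 block(s)
class of 3: {3,4}; class of 4: {3,4}

Answer: BISIMILAR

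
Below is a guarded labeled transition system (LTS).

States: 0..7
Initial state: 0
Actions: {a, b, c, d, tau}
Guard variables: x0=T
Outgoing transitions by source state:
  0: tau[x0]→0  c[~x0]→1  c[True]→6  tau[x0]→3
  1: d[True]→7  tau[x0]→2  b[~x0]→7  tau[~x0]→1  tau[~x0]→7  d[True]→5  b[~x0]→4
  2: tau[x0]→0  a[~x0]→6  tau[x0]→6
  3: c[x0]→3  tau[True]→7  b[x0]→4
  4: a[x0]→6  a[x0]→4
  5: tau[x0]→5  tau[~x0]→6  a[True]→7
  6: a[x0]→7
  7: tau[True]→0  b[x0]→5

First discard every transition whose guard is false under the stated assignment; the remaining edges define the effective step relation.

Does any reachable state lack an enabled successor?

Answer: DEADLOCK-FREE

Trace:
R = {0,3,4,5,6,7}
  0: c→6  tau→0  tau→3  [3 out]
  3: b→4  c→3  tau→7  [3 out]
  4: a→4  a→6  [2 out]
  5: a→7  tau→5  [2 out]
  6: a→7  [1 out]
  7: b→5  tau→0  [2 out]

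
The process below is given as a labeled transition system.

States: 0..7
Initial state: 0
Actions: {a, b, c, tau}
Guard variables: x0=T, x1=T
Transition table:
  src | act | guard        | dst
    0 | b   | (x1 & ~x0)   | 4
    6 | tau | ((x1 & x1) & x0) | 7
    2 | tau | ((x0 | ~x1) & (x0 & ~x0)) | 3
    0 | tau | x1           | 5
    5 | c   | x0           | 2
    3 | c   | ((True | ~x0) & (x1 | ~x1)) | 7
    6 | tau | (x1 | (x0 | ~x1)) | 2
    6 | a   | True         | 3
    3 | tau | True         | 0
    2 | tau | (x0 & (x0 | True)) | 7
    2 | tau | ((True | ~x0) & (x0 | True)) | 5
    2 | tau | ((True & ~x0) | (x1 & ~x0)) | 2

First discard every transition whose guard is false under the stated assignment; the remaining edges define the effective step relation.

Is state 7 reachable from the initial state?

Answer: REACHABLE

Trace:
After dropping false guards: 9 live edges.
L0 = {0}
L1 = {5}  cumulative {0,5}
L2 = {2}  cumulative {0,2,5}
L3 = {7}  cumulative {0,2,5,7}
R = {0,2,5,7}
trace reaching 7: tau·c·tau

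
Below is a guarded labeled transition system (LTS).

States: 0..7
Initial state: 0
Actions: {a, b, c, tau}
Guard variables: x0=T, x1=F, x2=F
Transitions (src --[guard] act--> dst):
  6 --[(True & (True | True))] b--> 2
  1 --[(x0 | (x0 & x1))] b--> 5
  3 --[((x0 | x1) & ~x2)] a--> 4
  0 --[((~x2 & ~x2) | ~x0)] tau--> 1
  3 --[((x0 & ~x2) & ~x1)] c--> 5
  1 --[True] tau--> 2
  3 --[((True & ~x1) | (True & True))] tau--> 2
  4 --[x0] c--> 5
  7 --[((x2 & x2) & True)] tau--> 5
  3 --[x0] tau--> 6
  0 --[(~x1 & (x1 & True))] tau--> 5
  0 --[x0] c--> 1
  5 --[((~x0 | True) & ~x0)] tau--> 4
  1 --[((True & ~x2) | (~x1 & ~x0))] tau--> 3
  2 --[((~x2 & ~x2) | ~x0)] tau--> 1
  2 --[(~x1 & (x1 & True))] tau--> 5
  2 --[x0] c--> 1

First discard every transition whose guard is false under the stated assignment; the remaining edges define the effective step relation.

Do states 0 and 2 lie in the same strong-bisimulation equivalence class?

Answer: BISIMILAR

Working:
Bisimulation quotient by refinement:
  P[0] = {{0,1,2,3,4,5,6,7}}
  P[1] = {{0,2},{1},{3},{4},{5,7},{6}}
stable after 2 split(s): 6 block(s)
class of 0: {0,2}; class of 2: {0,2}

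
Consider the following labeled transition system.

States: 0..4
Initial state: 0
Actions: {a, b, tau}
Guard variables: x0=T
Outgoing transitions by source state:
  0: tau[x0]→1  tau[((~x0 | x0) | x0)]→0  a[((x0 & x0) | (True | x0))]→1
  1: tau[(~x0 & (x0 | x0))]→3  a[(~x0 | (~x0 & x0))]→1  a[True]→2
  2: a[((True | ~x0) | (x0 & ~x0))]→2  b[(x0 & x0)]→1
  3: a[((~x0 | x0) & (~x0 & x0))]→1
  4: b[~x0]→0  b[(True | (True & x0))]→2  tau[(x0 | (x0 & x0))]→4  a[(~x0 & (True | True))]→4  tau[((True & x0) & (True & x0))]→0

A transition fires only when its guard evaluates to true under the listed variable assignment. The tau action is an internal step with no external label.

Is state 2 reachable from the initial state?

Answer: REACHABLE

Analysis:
After dropping false guards: 9 live edges.
L0 = {0}
L1 = {1}  total {0,1}
L2 = {2}  total {0,1,2}
R = {0,1,2}
trace reaching 2: tau·a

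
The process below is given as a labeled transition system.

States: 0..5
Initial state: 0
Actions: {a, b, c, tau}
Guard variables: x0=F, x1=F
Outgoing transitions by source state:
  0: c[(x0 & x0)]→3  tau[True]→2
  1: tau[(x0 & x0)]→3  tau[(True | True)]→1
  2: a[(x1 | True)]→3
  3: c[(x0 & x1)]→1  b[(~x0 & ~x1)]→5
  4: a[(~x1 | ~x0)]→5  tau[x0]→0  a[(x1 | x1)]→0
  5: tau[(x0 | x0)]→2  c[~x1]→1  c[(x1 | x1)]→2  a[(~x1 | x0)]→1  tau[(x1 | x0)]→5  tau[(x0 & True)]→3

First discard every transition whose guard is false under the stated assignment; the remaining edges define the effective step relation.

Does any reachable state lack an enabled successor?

Reach set: {0,1,2,3,5}
  0: tau→2  [deg 1]
  1: tau→1  [deg 1]
  2: a→3  [deg 1]
  3: b→5  [deg 1]
  5: a→1  c→1  [deg 2]

Answer: DEADLOCK-FREE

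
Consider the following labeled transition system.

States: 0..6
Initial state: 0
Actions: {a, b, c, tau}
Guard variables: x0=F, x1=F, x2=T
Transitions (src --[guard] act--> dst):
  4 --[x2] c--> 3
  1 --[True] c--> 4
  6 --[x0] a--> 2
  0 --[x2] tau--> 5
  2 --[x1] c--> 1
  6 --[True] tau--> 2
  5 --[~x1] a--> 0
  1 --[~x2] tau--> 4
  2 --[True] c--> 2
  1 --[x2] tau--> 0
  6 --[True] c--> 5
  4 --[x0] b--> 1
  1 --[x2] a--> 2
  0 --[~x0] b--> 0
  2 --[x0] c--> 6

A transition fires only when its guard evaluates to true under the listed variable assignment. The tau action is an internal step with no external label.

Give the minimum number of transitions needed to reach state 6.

Layered search for 6:
  L0 = {0}
  L1 = {5}
6 never appears.

Answer: UNREACHABLE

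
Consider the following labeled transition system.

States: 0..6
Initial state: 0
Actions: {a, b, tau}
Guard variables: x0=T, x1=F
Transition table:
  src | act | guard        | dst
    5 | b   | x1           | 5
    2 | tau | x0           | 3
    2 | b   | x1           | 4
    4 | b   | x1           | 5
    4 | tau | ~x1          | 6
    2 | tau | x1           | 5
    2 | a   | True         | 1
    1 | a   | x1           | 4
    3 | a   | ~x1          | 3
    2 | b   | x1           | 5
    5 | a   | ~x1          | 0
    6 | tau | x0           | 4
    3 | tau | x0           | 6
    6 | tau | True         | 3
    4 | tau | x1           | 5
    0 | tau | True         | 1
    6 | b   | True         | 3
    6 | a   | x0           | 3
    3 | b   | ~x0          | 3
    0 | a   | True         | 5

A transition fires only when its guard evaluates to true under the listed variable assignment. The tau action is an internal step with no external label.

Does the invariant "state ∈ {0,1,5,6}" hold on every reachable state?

Allowed set {0,1,5,6}
R = {0,1,5}
  0: safe
  1: safe
  5: safe

Answer: INVARIANT HOLDS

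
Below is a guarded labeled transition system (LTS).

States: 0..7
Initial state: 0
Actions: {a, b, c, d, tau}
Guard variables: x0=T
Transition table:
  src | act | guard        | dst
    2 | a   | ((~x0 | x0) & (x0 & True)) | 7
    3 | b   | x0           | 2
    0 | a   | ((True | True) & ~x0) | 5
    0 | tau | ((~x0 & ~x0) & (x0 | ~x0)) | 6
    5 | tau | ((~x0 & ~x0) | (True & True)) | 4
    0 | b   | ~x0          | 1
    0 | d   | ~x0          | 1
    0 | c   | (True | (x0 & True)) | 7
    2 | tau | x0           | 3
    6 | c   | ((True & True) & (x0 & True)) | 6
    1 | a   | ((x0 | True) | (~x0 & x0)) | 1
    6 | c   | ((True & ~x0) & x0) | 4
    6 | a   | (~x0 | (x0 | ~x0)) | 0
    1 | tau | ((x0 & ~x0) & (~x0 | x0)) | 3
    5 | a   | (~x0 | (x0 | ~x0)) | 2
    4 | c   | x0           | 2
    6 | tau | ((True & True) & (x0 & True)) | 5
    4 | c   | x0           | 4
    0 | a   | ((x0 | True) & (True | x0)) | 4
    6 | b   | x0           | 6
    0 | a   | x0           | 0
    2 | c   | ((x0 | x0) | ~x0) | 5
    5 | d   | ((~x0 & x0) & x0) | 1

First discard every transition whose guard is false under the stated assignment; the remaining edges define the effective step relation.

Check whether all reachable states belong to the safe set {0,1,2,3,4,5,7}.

Answer: INVARIANT HOLDS

Analysis:
Inv-set: {0,1,2,3,4,5,7}
Reach set: {0,2,3,4,5,7}
  0: ✓
  2: ✓
  3: ✓
  4: ✓
  5: ✓
  7: ✓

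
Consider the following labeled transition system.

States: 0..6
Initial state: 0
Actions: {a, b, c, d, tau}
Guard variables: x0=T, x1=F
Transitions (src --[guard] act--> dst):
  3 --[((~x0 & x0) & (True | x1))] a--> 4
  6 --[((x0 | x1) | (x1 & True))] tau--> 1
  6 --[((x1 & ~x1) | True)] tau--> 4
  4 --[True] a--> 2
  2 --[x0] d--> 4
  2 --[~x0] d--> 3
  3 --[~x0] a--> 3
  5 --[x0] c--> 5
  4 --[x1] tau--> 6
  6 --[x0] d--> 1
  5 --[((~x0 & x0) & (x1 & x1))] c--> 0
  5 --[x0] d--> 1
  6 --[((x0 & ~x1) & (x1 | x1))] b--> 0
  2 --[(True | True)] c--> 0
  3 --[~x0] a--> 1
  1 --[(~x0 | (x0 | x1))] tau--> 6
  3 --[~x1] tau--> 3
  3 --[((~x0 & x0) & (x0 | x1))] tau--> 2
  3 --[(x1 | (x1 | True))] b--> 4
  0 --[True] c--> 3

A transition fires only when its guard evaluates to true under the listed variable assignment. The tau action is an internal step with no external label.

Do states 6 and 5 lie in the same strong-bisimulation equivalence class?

Answer: NOT BISIMILAR

Working:
Compute ~ classes (split until stable):
  round 0: {{0,1,2,3,4,5,6}}
  round 1: {{0},{1},{2,5},{3},{4},{6}}
  round 2: {{0},{1},{2},{3},{4},{5},{6}}
Fixed point at round 3; 7 class(es).
6∈{6}, 5∈{5}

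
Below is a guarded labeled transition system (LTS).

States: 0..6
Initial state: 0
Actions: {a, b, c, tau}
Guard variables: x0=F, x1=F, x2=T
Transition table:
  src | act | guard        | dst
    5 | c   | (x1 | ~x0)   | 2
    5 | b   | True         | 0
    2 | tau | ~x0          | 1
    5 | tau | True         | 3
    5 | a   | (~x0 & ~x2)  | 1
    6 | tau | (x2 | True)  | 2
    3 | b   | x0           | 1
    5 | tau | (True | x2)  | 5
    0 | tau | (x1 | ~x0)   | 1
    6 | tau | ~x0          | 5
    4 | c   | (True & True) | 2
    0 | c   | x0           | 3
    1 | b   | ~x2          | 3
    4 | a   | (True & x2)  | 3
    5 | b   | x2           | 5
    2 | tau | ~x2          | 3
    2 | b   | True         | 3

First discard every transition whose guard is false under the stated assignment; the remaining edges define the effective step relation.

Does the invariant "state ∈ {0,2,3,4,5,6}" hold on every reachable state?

Safe = {0,2,3,4,5,6}
Reach set: {0,1}
  0: ok
  1: outside
witness against invariant: tau → 1

Answer: INVARIANT VIOLATED at state 1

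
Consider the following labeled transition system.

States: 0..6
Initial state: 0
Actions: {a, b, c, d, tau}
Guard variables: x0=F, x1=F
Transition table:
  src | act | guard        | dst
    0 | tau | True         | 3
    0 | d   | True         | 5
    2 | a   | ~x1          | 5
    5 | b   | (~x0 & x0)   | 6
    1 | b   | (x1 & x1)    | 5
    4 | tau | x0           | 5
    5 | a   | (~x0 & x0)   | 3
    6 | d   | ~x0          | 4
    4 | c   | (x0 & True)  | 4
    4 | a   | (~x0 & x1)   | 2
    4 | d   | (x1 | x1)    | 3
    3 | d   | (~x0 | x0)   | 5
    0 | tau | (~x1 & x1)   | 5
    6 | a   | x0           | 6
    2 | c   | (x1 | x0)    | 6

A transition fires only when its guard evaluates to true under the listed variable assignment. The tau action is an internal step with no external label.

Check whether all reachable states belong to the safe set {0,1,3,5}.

Answer: INVARIANT HOLDS

Trace:
Inv-set: {0,1,3,5}
Reachable = {0,3,5}
  0: ok
  3: ok
  5: ok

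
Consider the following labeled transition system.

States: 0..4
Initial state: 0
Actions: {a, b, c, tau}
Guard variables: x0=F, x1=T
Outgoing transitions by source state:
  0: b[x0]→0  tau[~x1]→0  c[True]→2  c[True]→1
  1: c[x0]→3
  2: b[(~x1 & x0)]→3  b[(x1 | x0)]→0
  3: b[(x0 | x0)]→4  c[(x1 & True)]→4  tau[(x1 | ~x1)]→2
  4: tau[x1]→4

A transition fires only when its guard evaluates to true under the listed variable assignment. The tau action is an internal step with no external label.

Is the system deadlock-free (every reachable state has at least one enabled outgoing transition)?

Reachable = {0,1,2}
  0: c→1  c→2  [2 exit(s)]
  1: ∅  [no exit]
  2: b→0  [1 exit(s)]
trace reaching 1: c

Answer: DEADLOCK at state 1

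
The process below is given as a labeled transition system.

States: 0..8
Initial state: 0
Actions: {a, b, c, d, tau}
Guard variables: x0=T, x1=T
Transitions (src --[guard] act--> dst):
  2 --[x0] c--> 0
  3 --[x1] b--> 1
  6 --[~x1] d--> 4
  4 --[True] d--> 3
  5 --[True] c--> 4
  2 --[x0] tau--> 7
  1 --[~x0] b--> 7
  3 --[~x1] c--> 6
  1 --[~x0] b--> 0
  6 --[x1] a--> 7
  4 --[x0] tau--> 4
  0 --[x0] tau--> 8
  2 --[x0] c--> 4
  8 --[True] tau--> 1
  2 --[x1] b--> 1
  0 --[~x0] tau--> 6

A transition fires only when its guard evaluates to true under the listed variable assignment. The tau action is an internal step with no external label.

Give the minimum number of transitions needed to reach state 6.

Layered search for 6:
  L0 = {0}
  L1 = {8}
  L2 = {1}
6 never appears.

Answer: UNREACHABLE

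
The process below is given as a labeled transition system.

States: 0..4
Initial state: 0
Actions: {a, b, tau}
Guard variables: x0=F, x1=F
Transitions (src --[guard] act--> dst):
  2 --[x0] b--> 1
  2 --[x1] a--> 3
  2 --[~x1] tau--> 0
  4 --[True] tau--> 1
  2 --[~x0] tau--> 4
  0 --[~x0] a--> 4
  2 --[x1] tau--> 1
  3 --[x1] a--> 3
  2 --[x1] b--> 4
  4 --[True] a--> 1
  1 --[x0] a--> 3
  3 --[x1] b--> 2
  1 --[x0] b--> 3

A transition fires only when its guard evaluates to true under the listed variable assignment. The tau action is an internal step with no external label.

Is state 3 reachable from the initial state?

After dropping false guards: 5 live edges.
Layer 0: {0}
Layer 1: {4}  total {0,4}
Layer 2: {1}  total {0,1,4}
Reach set: {0,1,4}

Answer: UNREACHABLE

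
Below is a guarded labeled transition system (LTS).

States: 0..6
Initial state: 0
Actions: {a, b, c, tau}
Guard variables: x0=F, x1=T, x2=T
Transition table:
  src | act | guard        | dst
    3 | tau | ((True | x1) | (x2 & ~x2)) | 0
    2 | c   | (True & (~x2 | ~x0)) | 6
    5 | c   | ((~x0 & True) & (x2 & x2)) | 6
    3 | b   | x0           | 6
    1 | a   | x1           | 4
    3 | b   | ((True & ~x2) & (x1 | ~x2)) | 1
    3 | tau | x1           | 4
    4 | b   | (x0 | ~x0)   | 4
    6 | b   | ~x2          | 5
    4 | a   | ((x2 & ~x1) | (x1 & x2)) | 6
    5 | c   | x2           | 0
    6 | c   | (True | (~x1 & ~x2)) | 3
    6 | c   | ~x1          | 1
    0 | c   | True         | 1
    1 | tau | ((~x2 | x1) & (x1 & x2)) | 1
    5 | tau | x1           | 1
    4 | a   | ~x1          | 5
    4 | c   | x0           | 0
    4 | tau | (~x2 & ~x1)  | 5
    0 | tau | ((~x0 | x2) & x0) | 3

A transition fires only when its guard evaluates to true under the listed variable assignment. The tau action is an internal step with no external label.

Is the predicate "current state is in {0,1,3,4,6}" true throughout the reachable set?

Answer: INVARIANT HOLDS

Trace:
Safe = {0,1,3,4,6}
Reach set: {0,1,3,4,6}
  0: safe
  1: safe
  3: safe
  4: safe
  6: safe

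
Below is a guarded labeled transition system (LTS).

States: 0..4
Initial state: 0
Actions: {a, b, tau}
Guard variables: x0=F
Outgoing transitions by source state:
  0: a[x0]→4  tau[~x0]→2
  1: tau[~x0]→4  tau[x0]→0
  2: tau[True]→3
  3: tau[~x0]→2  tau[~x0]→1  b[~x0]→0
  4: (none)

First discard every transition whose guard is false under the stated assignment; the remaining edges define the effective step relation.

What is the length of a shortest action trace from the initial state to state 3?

Breadth-first toward 3:
  depth 0: {0}
  depth 1: {2}
  depth 2: {3}
3 enters at depth 2; path tau·tau

Answer: 2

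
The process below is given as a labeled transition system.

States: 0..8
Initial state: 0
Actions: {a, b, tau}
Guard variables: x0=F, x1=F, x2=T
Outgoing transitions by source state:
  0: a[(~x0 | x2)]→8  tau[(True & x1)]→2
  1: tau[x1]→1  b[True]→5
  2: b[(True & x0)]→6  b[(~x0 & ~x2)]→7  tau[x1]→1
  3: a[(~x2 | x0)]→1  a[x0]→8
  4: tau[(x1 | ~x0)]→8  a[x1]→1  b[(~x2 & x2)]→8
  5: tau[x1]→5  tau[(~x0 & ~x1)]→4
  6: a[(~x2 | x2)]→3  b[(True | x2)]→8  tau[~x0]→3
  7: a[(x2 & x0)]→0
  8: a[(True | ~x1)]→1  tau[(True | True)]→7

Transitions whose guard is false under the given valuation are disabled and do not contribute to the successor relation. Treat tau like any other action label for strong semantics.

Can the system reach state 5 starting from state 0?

After dropping false guards: 9 live edges.
depth 0: {0}
depth 1: {8}  total {0,8}
depth 2: {1,7}  total {0,1,7,8}
depth 3: {5}  total {0,1,5,7,8}
depth 4: {4}  total {0,1,4,5,7,8}
R = {0,1,4,5,7,8}
witness 5: a·a·b

Answer: REACHABLE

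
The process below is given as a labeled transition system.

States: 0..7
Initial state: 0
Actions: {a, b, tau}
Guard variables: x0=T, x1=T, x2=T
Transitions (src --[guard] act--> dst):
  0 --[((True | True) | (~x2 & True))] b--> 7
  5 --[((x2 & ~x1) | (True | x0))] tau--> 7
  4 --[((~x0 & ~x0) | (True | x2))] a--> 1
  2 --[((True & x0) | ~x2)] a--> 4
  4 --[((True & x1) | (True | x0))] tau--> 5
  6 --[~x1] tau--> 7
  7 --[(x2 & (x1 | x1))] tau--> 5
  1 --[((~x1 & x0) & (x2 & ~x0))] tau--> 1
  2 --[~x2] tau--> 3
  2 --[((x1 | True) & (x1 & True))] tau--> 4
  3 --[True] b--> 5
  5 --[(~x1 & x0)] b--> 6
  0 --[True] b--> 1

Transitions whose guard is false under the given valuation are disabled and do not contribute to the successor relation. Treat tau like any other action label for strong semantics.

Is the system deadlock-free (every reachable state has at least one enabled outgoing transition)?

Answer: DEADLOCK at state 1

Analysis:
Reach set: {0,1,5,7}
  0: b→1  b→7  [2 exit(s)]
  1: ∅  [no exit]
  5: tau→7  [1 exit(s)]
  7: tau→5  [1 exit(s)]
trace reaching 1: b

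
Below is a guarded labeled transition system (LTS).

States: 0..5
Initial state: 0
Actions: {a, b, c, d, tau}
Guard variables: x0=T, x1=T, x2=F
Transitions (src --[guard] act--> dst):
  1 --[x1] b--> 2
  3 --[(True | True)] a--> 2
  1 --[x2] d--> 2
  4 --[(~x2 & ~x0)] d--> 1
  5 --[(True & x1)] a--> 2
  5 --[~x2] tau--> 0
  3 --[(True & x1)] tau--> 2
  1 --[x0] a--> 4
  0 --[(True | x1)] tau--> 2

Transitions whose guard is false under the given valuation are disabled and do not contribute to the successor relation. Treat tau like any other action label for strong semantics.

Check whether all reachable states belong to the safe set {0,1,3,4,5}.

Inv-set: {0,1,3,4,5}
Reach set: {0,2}
  0: ✓
  2: ✗ unsafe
counterexample path to 2: tau

Answer: INVARIANT VIOLATED at state 2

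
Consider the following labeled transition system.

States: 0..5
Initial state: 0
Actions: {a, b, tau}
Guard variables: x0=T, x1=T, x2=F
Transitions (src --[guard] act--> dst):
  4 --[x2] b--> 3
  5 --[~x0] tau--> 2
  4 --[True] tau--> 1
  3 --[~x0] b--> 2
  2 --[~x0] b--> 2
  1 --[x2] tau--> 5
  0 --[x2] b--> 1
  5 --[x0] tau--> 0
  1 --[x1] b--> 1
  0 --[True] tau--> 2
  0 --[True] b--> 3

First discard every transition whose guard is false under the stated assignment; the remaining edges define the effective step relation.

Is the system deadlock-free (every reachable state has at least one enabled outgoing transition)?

Answer: DEADLOCK at state 2

Trace:
Reach set: {0,2,3}
  0: b→3  tau→2  [2 out]
  2: ∅  [no exit]
  3: ∅  [no exit]
trace reaching 2: tau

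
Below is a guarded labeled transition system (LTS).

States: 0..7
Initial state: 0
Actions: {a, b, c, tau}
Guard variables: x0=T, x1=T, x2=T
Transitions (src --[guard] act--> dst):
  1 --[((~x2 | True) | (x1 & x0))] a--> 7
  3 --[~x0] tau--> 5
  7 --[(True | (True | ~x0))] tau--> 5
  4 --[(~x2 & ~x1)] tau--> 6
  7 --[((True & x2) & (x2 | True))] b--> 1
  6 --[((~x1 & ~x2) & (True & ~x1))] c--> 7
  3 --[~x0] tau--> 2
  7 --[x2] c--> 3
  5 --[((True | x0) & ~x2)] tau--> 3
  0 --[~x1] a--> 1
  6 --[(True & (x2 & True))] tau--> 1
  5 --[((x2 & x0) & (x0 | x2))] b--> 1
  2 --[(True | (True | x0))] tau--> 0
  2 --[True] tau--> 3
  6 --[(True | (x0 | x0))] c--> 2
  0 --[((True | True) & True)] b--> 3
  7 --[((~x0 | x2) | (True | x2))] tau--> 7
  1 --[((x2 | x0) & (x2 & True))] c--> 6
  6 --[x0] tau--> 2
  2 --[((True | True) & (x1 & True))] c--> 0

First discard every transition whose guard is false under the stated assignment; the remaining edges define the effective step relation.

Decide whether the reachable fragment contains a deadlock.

Answer: DEADLOCK at state 3

Analysis:
R = {0,3}
  0: b→3  [deg 1]
  3: ∅  [no exit]
trace reaching 3: b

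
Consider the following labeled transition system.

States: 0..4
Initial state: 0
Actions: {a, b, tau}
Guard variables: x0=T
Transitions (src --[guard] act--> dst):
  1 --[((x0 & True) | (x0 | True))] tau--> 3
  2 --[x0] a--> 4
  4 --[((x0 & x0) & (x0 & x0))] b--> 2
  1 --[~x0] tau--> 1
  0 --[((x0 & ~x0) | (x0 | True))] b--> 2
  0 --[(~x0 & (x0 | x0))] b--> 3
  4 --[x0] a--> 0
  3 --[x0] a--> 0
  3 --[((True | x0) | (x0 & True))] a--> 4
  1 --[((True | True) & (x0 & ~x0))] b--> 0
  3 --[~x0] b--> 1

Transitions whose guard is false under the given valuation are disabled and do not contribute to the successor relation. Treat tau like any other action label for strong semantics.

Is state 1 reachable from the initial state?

After dropping false guards: 7 live edges.
depth 0: {0}
depth 1: {2}  total {0,2}
depth 2: {4}  total {0,2,4}
R = {0,2,4}

Answer: UNREACHABLE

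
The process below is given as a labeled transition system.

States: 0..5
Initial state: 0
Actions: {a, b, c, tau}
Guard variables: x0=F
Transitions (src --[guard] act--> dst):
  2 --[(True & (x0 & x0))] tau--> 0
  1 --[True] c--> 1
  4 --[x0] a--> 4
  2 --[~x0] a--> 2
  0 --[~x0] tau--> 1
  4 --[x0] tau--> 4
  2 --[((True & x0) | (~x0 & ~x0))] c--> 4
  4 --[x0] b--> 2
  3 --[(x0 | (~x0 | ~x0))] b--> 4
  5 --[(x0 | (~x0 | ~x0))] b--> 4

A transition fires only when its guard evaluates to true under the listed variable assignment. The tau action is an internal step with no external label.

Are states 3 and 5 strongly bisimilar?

Bisimulation quotient by refinement:
  P[0] = {{0,1,2,3,4,5}}
  P[1] = {{0},{1},{2},{3,5},{4}}
5 equivalence class(es) (converged in 2)
class of 3: {3,5}; class of 5: {3,5}

Answer: BISIMILAR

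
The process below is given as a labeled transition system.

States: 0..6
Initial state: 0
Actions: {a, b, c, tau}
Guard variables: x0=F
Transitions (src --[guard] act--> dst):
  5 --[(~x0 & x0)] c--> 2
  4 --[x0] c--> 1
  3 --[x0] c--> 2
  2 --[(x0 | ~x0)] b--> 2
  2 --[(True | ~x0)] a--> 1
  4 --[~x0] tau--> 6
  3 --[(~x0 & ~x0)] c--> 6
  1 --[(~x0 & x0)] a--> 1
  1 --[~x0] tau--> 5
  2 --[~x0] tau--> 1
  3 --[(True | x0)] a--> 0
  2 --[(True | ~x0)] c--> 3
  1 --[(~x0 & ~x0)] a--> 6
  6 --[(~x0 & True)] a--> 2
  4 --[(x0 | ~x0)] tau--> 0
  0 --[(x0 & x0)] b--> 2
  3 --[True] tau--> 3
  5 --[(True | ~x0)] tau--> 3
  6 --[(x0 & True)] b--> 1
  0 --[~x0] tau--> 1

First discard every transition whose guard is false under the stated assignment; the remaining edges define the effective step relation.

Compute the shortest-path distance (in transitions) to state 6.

Answer: 2

Analysis:
Layered search for 6:
  Layer 0: {0}
  Layer 1: {1}
  Layer 2: {5,6}
6 enters at depth 2; path tau·a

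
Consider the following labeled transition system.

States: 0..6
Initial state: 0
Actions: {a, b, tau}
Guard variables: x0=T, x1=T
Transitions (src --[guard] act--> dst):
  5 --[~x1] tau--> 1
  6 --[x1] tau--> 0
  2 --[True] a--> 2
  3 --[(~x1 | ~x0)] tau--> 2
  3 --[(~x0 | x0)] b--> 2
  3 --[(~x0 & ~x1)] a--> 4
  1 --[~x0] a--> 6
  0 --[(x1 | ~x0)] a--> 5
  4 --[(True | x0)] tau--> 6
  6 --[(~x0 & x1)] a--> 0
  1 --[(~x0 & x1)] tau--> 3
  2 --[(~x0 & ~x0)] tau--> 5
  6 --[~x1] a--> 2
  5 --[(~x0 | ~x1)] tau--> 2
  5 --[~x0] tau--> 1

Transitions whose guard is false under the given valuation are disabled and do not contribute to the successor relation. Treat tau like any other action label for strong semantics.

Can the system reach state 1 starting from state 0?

Answer: UNREACHABLE

Trace:
After dropping false guards: 5 live edges.
depth 0: {0}
depth 1: {5}  cumulative {0,5}
R = {0,5}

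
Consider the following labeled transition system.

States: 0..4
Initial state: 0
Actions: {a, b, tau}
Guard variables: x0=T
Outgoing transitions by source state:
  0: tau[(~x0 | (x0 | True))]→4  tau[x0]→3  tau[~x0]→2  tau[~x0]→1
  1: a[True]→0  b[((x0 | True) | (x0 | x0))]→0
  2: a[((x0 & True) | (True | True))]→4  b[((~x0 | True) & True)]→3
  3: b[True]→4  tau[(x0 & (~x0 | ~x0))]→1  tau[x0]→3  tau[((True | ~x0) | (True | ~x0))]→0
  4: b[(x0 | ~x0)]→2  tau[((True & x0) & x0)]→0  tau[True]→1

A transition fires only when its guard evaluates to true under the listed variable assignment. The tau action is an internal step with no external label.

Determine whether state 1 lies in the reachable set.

Answer: REACHABLE

Analysis:
Guard filter leaves 12 enabled edge(s).
depth 0: {0}
depth 1: {3,4}  cumulative {0,3,4}
depth 2: {1,2}  cumulative {0,1,2,3,4}
Reach set: {0,1,2,3,4}
Path to 1: tau·tau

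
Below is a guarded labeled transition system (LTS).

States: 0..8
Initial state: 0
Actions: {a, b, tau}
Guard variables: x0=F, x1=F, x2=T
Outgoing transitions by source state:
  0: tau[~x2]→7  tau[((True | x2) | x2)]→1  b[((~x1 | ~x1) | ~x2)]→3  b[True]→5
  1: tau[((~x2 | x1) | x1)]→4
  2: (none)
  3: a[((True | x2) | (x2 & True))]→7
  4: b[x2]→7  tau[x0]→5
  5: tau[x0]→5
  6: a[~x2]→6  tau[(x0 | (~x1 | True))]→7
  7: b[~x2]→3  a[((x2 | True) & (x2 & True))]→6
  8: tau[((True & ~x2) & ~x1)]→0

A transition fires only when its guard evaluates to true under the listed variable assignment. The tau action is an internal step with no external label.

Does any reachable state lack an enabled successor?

Reach set: {0,1,3,5,6,7}
  0: b→3  b→5  tau→1  [deg 3]
  1: ∅  [STUCK]
  3: a→7  [deg 1]
  5: ∅  [STUCK]
  6: tau→7  [deg 1]
  7: a→6  [deg 1]
trace reaching 1: tau

Answer: DEADLOCK at state 1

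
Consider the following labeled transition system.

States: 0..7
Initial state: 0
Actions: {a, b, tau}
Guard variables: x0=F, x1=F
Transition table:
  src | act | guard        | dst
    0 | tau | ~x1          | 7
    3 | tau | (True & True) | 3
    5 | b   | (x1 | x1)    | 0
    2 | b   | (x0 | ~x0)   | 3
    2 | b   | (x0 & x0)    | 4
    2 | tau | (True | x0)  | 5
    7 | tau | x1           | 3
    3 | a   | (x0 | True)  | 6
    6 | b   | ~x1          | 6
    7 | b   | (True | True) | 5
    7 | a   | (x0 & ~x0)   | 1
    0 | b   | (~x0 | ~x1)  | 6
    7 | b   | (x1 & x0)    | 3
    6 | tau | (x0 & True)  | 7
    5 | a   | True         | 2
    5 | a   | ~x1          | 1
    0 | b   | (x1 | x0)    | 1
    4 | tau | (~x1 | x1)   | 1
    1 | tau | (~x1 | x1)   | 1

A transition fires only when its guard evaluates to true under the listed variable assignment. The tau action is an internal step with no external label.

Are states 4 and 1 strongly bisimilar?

Answer: BISIMILAR

Analysis:
Refine partition for ~:
  P[0] = {{0,1,2,3,4,5,6,7}}
  P[1] = {{0,2},{1,4},{3},{5},{6,7}}
  P[2] = {{0},{1,4},{2},{3},{5},{6},{7}}
stable after 3 split(s): 7 block(s)
[4]={1,4}  [1]={1,4}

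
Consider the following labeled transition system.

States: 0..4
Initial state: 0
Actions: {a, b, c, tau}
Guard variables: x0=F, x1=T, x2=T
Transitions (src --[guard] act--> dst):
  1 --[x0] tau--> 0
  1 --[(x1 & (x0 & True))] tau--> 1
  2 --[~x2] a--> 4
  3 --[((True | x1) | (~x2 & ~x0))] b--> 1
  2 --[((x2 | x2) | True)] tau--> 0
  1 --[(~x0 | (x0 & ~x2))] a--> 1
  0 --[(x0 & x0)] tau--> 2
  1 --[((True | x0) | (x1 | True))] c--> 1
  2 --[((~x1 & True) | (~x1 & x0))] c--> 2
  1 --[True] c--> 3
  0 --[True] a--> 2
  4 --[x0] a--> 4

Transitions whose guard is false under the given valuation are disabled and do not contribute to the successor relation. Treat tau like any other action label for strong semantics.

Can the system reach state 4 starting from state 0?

After dropping false guards: 6 live edges.
L0 = {0}
L1 = {2}  now seen {0,2}
Reach set: {0,2}

Answer: UNREACHABLE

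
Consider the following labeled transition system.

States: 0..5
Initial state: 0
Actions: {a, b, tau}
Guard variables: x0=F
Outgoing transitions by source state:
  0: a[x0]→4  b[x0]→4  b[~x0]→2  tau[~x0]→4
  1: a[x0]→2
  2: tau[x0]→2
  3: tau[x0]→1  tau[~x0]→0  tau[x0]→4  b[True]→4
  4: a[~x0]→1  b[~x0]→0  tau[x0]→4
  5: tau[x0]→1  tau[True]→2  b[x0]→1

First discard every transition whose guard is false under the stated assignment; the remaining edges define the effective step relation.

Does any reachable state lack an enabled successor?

Answer: DEADLOCK at state 1

Trace:
Reachable = {0,1,2,4}
  0: b→2  tau→4  [2 out]
  1: ∅  [deadlock]
  2: ∅  [deadlock]
  4: a→1  b→0  [2 out]
witness 1: tau·a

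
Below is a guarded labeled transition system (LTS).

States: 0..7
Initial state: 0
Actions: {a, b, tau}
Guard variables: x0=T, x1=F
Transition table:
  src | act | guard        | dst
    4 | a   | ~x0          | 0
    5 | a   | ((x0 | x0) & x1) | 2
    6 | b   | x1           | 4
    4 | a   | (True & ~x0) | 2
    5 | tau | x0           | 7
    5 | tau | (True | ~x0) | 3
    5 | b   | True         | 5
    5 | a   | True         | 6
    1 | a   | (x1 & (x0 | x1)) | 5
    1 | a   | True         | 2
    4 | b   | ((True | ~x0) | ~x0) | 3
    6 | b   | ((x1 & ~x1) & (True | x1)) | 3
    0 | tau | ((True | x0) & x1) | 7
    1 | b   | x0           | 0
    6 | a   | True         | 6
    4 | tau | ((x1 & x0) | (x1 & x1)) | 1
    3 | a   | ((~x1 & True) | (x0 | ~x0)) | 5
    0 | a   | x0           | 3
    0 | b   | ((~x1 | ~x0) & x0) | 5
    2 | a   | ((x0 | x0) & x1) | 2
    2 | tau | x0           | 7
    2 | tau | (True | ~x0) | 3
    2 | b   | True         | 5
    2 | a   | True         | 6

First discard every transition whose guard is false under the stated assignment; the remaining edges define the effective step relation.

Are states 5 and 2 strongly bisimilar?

Answer: BISIMILAR

Trace:
Compute ~ classes (split until stable):
  π0 = {{0,1,2,3,4,5,6,7}}
  π1 = {{0,1},{2,5},{3,6},{4},{7}}
  π2 = {{0},{1},{2,5},{3},{4},{6},{7}}
Fixed point at round 3; 7 class(es).
class of 5: {2,5}; class of 2: {2,5}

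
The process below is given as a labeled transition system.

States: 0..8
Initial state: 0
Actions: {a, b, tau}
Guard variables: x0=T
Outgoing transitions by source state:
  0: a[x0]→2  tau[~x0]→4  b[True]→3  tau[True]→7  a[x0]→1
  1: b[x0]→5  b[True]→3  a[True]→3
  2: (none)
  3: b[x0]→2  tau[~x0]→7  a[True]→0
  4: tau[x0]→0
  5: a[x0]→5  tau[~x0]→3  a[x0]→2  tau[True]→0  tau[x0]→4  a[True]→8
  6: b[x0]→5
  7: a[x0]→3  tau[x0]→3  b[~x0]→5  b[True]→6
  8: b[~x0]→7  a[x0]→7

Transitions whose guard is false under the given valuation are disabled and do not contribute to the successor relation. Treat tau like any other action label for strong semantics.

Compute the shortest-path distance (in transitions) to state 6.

BFS to 6:
  L0 = {0}
  L1 = {1,2,3,7}
  L2 = {5,6}
6 enters at depth 2; path tau·b

Answer: 2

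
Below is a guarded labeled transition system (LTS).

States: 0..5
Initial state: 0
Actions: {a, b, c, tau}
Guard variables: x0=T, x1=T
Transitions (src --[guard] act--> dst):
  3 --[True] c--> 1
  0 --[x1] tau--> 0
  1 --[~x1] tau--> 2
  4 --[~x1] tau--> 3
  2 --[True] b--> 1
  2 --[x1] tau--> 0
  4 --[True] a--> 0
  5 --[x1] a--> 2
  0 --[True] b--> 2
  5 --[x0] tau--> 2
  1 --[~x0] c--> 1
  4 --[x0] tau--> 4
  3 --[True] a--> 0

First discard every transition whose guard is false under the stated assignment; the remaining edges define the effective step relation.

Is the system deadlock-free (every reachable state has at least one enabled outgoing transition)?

Answer: DEADLOCK at state 1

Analysis:
Reach set: {0,1,2}
  0: b→2  tau→0  [deg 2]
  1: ∅  [no exit]
  2: b→1  tau→0  [deg 2]
witness 1: b·b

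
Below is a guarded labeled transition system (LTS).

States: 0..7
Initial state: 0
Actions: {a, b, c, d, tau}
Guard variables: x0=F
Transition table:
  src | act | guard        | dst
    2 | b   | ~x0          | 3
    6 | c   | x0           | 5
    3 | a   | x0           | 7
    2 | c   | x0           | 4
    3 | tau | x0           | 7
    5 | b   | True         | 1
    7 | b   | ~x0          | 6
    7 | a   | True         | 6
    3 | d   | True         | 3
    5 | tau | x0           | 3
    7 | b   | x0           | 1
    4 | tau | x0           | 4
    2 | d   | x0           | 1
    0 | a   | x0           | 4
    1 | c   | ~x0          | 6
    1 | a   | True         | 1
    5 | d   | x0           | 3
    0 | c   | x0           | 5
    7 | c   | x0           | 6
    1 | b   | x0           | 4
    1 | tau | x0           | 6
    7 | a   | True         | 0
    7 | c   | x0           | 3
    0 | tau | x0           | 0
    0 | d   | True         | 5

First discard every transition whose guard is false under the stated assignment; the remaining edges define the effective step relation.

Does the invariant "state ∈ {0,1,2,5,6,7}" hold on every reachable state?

Inv-set: {0,1,2,5,6,7}
Reachable = {0,1,5,6}
  0: safe
  1: safe
  5: safe
  6: safe

Answer: INVARIANT HOLDS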